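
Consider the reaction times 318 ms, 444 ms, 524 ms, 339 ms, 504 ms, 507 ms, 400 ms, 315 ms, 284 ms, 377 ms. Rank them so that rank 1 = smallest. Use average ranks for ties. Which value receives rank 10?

Sorted (ascending): 284, 315, 318, 339, 377, 400, 444, 504, 507, 524
No ties — each value takes its position as its rank.
Rank 10 → value 524.

524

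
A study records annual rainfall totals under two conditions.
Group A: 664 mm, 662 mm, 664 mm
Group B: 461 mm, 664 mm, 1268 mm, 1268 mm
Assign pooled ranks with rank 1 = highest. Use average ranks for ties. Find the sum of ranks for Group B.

14

Sorted (descending): 1268, 1268, 664, 664, 664, 662, 461
The 2 values of 1268 occupy positions 1–2 → average rank (1+2)/2 = 1.5.
The 3 values of 664 occupy positions 3–5 → average rank 4.
Group B values → pooled ranks: 461→7, 664→4, 1268→1.5, 1268→1.5
Rank sum = 7 + 4 + 1.5 + 1.5 = 14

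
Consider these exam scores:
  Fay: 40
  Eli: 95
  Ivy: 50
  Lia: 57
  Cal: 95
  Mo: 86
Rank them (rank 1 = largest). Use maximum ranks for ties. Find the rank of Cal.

2

Sorted (descending): 95, 95, 86, 57, 50, 40
The 2 values of 95 occupy positions 1–2 → each gets rank 2.
Cal has value 95 → rank 2.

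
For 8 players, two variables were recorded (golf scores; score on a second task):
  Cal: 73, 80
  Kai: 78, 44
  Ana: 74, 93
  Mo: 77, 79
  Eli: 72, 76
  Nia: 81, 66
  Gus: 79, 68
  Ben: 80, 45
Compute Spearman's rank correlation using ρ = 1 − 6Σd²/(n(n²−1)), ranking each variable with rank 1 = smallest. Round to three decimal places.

-0.667

Ranks of variable 1: 2, 5, 3, 4, 1, 8, 6, 7
Ranks of variable 2: 7, 1, 8, 6, 5, 3, 4, 2
d = r₁ − r₂: -5, 4, -5, -2, -4, 5, 2, 5
d²: 25, 16, 25, 4, 16, 25, 4, 25; Σd² = 140
ρ = 1 − 6·140/(8·63) = 1 − 840/504 = -0.667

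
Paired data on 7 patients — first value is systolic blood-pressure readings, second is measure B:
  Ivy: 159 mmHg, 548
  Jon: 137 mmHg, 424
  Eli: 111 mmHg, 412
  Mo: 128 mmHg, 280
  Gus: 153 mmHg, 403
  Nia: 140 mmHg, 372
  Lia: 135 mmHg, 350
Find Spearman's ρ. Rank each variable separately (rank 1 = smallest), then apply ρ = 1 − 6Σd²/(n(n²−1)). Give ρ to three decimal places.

0.464

Ranks of variable 1: 7, 4, 1, 2, 6, 5, 3
Ranks of variable 2: 7, 6, 5, 1, 4, 3, 2
d = r₁ − r₂: 0, -2, -4, 1, 2, 2, 1
d²: 0, 4, 16, 1, 4, 4, 1; Σd² = 30
ρ = 1 − 6·30/(7·48) = 1 − 180/336 = 0.464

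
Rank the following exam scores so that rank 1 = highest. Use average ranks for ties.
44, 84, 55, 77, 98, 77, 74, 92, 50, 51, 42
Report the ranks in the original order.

Sorted (descending): 98, 92, 84, 77, 77, 74, 55, 51, 50, 44, 42
The 2 values of 77 occupy positions 4–5 → average rank (4+5)/2 = 4.5.

10, 3, 7, 4.5, 1, 4.5, 6, 2, 9, 8, 11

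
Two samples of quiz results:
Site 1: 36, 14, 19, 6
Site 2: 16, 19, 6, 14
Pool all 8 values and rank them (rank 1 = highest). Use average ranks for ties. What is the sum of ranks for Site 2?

19.5

Sorted (descending): 36, 19, 19, 16, 14, 14, 6, 6
The 2 values of 19 occupy positions 2–3 → average rank (2+3)/2 = 2.5.
The 2 values of 14 occupy positions 5–6 → average rank (5+6)/2 = 5.5.
The 2 values of 6 occupy positions 7–8 → average rank (7+8)/2 = 7.5.
Site 2 values → pooled ranks: 16→4, 19→2.5, 6→7.5, 14→5.5
Rank sum = 4 + 2.5 + 7.5 + 5.5 = 19.5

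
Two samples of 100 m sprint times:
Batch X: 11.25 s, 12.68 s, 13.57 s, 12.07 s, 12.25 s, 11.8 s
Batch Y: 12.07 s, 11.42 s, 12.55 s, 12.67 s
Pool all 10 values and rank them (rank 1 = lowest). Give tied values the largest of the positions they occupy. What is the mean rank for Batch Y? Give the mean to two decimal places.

Sorted (ascending): 11.25, 11.42, 11.8, 12.07, 12.07, 12.25, 12.55, 12.67, 12.68, 13.57
The 2 values of 12.07 occupy positions 4–5 → each gets rank 5.
Batch Y values → pooled ranks: 12.07→5, 11.42→2, 12.55→7, 12.67→8
Mean rank = (5 + 2 + 7 + 8) / 4 = 5.50

5.50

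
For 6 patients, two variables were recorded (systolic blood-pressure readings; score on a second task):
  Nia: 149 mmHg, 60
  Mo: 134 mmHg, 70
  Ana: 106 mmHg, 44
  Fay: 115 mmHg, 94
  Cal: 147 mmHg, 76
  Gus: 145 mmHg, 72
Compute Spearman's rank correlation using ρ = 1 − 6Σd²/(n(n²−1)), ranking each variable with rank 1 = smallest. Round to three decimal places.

Ranks of variable 1: 6, 3, 1, 2, 5, 4
Ranks of variable 2: 2, 3, 1, 6, 5, 4
d = r₁ − r₂: 4, 0, 0, -4, 0, 0
d²: 16, 0, 0, 16, 0, 0; Σd² = 32
ρ = 1 − 6·32/(6·35) = 1 − 192/210 = 0.086

0.086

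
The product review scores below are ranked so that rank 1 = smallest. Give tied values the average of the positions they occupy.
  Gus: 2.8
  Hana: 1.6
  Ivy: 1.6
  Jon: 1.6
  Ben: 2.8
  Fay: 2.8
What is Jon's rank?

Sorted (ascending): 1.6, 1.6, 1.6, 2.8, 2.8, 2.8
The 3 values of 1.6 occupy positions 1–3 → average rank 2.
The 3 values of 2.8 occupy positions 4–6 → average rank 5.
Jon has value 1.6 → rank 2.

2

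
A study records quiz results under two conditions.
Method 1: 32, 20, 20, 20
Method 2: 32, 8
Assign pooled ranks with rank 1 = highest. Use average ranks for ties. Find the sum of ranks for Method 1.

Sorted (descending): 32, 32, 20, 20, 20, 8
The 2 values of 32 occupy positions 1–2 → average rank (1+2)/2 = 1.5.
The 3 values of 20 occupy positions 3–5 → average rank 4.
Method 1 values → pooled ranks: 32→1.5, 20→4, 20→4, 20→4
Rank sum = 1.5 + 4 + 4 + 4 = 13.5

13.5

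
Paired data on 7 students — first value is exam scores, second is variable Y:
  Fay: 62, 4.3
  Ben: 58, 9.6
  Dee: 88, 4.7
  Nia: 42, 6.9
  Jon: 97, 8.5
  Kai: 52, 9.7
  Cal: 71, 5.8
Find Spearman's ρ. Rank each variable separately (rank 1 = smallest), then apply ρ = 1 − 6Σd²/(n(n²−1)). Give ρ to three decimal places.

-0.357

Ranks of variable 1: 4, 3, 6, 1, 7, 2, 5
Ranks of variable 2: 1, 6, 2, 4, 5, 7, 3
d = r₁ − r₂: 3, -3, 4, -3, 2, -5, 2
d²: 9, 9, 16, 9, 4, 25, 4; Σd² = 76
ρ = 1 − 6·76/(7·48) = 1 − 456/336 = -0.357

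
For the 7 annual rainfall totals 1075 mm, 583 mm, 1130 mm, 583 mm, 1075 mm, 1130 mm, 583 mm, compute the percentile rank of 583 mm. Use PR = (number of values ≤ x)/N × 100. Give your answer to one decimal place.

42.9

N = 7.
Strictly below 583: 0. Equal to 583: 3.
PR = 3/7 × 100 = 42.9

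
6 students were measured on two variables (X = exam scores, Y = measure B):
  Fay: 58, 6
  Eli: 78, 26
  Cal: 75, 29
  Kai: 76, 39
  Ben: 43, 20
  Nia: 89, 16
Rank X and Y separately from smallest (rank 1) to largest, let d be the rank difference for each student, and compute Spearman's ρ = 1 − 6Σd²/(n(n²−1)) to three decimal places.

Ranks of variable 1: 2, 5, 3, 4, 1, 6
Ranks of variable 2: 1, 4, 5, 6, 3, 2
d = r₁ − r₂: 1, 1, -2, -2, -2, 4
d²: 1, 1, 4, 4, 4, 16; Σd² = 30
ρ = 1 − 6·30/(6·35) = 1 − 180/210 = 0.143

0.143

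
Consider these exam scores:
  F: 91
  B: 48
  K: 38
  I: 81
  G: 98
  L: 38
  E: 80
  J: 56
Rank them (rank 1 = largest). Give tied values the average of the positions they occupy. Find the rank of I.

3

Sorted (descending): 98, 91, 81, 80, 56, 48, 38, 38
The 2 values of 38 occupy positions 7–8 → average rank (7+8)/2 = 7.5.
I has value 81 → rank 3.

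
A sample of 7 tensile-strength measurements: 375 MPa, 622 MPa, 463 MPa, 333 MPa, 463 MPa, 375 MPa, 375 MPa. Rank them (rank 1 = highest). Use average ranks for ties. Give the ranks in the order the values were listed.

5, 1, 2.5, 7, 2.5, 5, 5

Sorted (descending): 622, 463, 463, 375, 375, 375, 333
The 2 values of 463 occupy positions 2–3 → average rank (2+3)/2 = 2.5.
The 3 values of 375 occupy positions 4–6 → average rank 5.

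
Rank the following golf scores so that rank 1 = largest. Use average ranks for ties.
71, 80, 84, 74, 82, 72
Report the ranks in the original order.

6, 3, 1, 4, 2, 5

Sorted (descending): 84, 82, 80, 74, 72, 71
No ties — each value takes its position as its rank.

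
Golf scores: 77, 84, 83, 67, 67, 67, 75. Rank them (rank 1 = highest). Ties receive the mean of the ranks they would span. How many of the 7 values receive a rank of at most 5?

Sorted (descending): 84, 83, 77, 75, 67, 67, 67
The 3 values of 67 occupy positions 5–7 → average rank 6.
Ranks ≤ 5: {1, 2, 3, 4} → 4 values.

4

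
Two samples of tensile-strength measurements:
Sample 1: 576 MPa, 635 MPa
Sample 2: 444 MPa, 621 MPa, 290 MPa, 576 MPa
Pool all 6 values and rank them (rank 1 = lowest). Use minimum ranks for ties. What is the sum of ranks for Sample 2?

Sorted (ascending): 290, 444, 576, 576, 621, 635
The 2 values of 576 occupy positions 3–4 → each gets rank 3.
Sample 2 values → pooled ranks: 444→2, 621→5, 290→1, 576→3
Rank sum = 2 + 5 + 1 + 3 = 11

11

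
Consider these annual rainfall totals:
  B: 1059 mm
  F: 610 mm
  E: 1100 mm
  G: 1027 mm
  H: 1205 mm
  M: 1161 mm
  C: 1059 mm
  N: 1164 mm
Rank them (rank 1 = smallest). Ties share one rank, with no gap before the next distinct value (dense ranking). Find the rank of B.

3

Sorted (ascending): 610, 1027, 1059, 1059, 1100, 1161, 1164, 1205
The 2 values of 1059 share dense rank 3.
Remaining distinct values take the next consecutive integers.
B has value 1059 mm → rank 3.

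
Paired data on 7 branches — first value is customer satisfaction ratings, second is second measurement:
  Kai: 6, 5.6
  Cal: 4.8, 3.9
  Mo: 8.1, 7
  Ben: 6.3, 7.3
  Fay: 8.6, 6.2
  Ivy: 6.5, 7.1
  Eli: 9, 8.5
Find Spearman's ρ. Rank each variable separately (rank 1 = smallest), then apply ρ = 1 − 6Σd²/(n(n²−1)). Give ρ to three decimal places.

0.643

Ranks of variable 1: 2, 1, 5, 3, 6, 4, 7
Ranks of variable 2: 2, 1, 4, 6, 3, 5, 7
d = r₁ − r₂: 0, 0, 1, -3, 3, -1, 0
d²: 0, 0, 1, 9, 9, 1, 0; Σd² = 20
ρ = 1 − 6·20/(7·48) = 1 − 120/336 = 0.643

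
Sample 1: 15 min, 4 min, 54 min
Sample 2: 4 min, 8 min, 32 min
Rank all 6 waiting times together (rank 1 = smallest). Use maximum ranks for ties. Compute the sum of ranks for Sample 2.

Sorted (ascending): 4, 4, 8, 15, 32, 54
The 2 values of 4 occupy positions 1–2 → each gets rank 2.
Sample 2 values → pooled ranks: 4→2, 8→3, 32→5
Rank sum = 2 + 3 + 5 = 10

10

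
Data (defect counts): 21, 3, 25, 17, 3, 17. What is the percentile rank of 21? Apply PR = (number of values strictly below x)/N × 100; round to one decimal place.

N = 6.
Strictly below 21: 4. Equal to 21: 1.
PR = 4/6 × 100 = 66.7

66.7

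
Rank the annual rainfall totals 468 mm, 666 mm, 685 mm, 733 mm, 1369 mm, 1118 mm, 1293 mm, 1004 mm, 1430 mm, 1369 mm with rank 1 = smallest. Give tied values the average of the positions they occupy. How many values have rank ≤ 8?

7

Sorted (ascending): 468, 666, 685, 733, 1004, 1118, 1293, 1369, 1369, 1430
The 2 values of 1369 occupy positions 8–9 → average rank (8+9)/2 = 8.5.
Ranks ≤ 8: {1, 2, 3, 4, 5, 6, 7} → 7 values.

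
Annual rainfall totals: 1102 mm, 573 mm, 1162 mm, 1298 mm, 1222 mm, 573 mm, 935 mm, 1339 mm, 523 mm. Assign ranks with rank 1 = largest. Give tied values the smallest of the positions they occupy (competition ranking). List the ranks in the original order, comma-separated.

Sorted (descending): 1339, 1298, 1222, 1162, 1102, 935, 573, 573, 523
The 2 values of 573 occupy positions 7–8 → each gets rank 7.

5, 7, 4, 2, 3, 7, 6, 1, 9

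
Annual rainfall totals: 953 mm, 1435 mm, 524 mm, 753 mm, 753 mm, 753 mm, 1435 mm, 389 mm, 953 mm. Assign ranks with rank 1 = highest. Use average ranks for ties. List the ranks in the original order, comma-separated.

Sorted (descending): 1435, 1435, 953, 953, 753, 753, 753, 524, 389
The 2 values of 1435 occupy positions 1–2 → average rank (1+2)/2 = 1.5.
The 2 values of 953 occupy positions 3–4 → average rank (3+4)/2 = 3.5.
The 3 values of 753 occupy positions 5–7 → average rank 6.

3.5, 1.5, 8, 6, 6, 6, 1.5, 9, 3.5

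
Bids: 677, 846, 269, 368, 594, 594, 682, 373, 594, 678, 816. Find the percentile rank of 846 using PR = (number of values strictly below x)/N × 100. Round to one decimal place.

N = 11.
Strictly below 846: 10. Equal to 846: 1.
PR = 10/11 × 100 = 90.9

90.9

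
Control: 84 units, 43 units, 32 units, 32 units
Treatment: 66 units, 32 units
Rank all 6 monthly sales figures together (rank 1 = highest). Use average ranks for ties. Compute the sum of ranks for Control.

14

Sorted (descending): 84, 66, 43, 32, 32, 32
The 3 values of 32 occupy positions 4–6 → average rank 5.
Control values → pooled ranks: 84→1, 43→3, 32→5, 32→5
Rank sum = 1 + 3 + 5 + 5 = 14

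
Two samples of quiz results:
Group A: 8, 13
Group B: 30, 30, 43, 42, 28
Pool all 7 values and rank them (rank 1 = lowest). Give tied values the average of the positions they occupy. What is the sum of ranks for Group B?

Sorted (ascending): 8, 13, 28, 30, 30, 42, 43
The 2 values of 30 occupy positions 4–5 → average rank (4+5)/2 = 4.5.
Group B values → pooled ranks: 30→4.5, 30→4.5, 43→7, 42→6, 28→3
Rank sum = 4.5 + 4.5 + 7 + 6 + 3 = 25

25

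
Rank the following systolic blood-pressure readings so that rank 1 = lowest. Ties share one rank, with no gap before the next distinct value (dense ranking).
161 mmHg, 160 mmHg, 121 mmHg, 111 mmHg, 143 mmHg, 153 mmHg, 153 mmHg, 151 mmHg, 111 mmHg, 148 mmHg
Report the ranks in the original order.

8, 7, 2, 1, 3, 6, 6, 5, 1, 4

Sorted (ascending): 111, 111, 121, 143, 148, 151, 153, 153, 160, 161
The 2 values of 111 share dense rank 1.
The 2 values of 153 share dense rank 6.
Remaining distinct values take the next consecutive integers.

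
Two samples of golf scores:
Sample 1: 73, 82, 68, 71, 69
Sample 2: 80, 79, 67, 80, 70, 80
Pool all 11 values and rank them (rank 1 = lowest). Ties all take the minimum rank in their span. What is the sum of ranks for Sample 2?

Sorted (ascending): 67, 68, 69, 70, 71, 73, 79, 80, 80, 80, 82
The 3 values of 80 occupy positions 8–10 → each gets rank 8.
Sample 2 values → pooled ranks: 80→8, 79→7, 67→1, 80→8, 70→4, 80→8
Rank sum = 8 + 7 + 1 + 8 + 4 + 8 = 36

36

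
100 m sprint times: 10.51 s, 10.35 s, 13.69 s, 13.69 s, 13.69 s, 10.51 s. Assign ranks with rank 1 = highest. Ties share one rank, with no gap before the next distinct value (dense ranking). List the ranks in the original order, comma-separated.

Sorted (descending): 13.69, 13.69, 13.69, 10.51, 10.51, 10.35
The 3 values of 13.69 share dense rank 1.
The 2 values of 10.51 share dense rank 2.
Remaining distinct values take the next consecutive integers.

2, 3, 1, 1, 1, 2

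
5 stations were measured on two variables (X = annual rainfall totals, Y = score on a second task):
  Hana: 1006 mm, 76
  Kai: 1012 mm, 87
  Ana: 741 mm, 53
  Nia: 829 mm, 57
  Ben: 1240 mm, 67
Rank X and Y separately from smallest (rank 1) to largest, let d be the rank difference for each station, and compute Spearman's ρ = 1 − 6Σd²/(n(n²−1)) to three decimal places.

0.700

Ranks of variable 1: 3, 4, 1, 2, 5
Ranks of variable 2: 4, 5, 1, 2, 3
d = r₁ − r₂: -1, -1, 0, 0, 2
d²: 1, 1, 0, 0, 4; Σd² = 6
ρ = 1 − 6·6/(5·24) = 1 − 36/120 = 0.700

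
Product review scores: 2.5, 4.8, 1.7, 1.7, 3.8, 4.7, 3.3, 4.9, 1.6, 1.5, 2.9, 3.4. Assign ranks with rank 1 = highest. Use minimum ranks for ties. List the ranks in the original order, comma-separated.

Sorted (descending): 4.9, 4.8, 4.7, 3.8, 3.4, 3.3, 2.9, 2.5, 1.7, 1.7, 1.6, 1.5
The 2 values of 1.7 occupy positions 9–10 → each gets rank 9.

8, 2, 9, 9, 4, 3, 6, 1, 11, 12, 7, 5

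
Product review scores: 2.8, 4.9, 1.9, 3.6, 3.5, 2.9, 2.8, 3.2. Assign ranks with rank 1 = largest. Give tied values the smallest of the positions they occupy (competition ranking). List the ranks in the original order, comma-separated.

Sorted (descending): 4.9, 3.6, 3.5, 3.2, 2.9, 2.8, 2.8, 1.9
The 2 values of 2.8 occupy positions 6–7 → each gets rank 6.

6, 1, 8, 2, 3, 5, 6, 4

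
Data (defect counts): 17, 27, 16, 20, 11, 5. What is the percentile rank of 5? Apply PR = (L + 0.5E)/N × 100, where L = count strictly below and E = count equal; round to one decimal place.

8.3

N = 6.
Strictly below 5: 0. Equal to 5: 1.
PR = (0 + 0.5·1)/6 × 100 = 8.3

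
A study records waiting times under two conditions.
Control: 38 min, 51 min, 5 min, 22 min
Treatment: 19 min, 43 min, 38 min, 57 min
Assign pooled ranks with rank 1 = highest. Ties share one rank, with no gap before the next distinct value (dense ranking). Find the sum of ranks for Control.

18

Sorted (descending): 57, 51, 43, 38, 38, 22, 19, 5
The 2 values of 38 share dense rank 4.
Remaining distinct values take the next consecutive integers.
Control values → pooled ranks: 38→4, 51→2, 5→7, 22→5
Rank sum = 4 + 2 + 7 + 5 = 18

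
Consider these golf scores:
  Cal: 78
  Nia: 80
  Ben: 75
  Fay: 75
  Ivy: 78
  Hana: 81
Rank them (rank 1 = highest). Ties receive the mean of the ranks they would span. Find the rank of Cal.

Sorted (descending): 81, 80, 78, 78, 75, 75
The 2 values of 78 occupy positions 3–4 → average rank (3+4)/2 = 3.5.
The 2 values of 75 occupy positions 5–6 → average rank (5+6)/2 = 5.5.
Cal has value 78 → rank 3.5.

3.5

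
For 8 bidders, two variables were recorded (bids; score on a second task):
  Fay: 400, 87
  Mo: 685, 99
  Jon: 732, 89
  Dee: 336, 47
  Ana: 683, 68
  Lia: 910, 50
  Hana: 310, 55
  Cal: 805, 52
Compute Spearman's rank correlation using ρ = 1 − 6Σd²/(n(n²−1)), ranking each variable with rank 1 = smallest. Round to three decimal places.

Ranks of variable 1: 3, 5, 6, 2, 4, 8, 1, 7
Ranks of variable 2: 6, 8, 7, 1, 5, 2, 4, 3
d = r₁ − r₂: -3, -3, -1, 1, -1, 6, -3, 4
d²: 9, 9, 1, 1, 1, 36, 9, 16; Σd² = 82
ρ = 1 − 6·82/(8·63) = 1 − 492/504 = 0.024

0.024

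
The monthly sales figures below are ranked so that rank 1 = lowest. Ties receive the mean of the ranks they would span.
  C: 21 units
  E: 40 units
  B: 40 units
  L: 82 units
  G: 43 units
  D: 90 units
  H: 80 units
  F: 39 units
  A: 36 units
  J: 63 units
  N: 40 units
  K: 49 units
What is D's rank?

12

Sorted (ascending): 21, 36, 39, 40, 40, 40, 43, 49, 63, 80, 82, 90
The 3 values of 40 occupy positions 4–6 → average rank 5.
D has value 90 units → rank 12.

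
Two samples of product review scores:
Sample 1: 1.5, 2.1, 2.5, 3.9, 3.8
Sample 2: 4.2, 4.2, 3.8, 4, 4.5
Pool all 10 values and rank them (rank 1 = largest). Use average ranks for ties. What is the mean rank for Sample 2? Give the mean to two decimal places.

3.30

Sorted (descending): 4.5, 4.2, 4.2, 4, 3.9, 3.8, 3.8, 2.5, 2.1, 1.5
The 2 values of 4.2 occupy positions 2–3 → average rank (2+3)/2 = 2.5.
The 2 values of 3.8 occupy positions 6–7 → average rank (6+7)/2 = 6.5.
Sample 2 values → pooled ranks: 4.2→2.5, 4.2→2.5, 3.8→6.5, 4→4, 4.5→1
Mean rank = (2.5 + 2.5 + 6.5 + 4 + 1) / 5 = 3.30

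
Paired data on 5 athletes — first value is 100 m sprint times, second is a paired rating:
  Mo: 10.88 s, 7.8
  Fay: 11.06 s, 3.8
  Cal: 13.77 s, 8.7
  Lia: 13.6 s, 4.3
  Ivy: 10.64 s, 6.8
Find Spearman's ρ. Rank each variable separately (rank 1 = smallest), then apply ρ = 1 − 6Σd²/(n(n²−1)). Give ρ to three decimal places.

0.200

Ranks of variable 1: 2, 3, 5, 4, 1
Ranks of variable 2: 4, 1, 5, 2, 3
d = r₁ − r₂: -2, 2, 0, 2, -2
d²: 4, 4, 0, 4, 4; Σd² = 16
ρ = 1 − 6·16/(5·24) = 1 − 96/120 = 0.200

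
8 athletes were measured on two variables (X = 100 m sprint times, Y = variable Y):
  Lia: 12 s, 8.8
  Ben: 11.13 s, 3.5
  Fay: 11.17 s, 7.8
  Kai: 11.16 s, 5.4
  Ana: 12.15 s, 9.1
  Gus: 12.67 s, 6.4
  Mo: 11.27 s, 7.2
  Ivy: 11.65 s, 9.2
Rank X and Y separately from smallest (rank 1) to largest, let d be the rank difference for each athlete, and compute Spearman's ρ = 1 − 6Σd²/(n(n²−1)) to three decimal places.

0.548

Ranks of variable 1: 6, 1, 3, 2, 7, 8, 4, 5
Ranks of variable 2: 6, 1, 5, 2, 7, 3, 4, 8
d = r₁ − r₂: 0, 0, -2, 0, 0, 5, 0, -3
d²: 0, 0, 4, 0, 0, 25, 0, 9; Σd² = 38
ρ = 1 − 6·38/(8·63) = 1 − 228/504 = 0.548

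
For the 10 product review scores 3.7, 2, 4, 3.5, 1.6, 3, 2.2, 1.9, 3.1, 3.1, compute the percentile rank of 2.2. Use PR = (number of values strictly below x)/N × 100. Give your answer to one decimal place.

N = 10.
Strictly below 2.2: 3. Equal to 2.2: 1.
PR = 3/10 × 100 = 30.0

30.0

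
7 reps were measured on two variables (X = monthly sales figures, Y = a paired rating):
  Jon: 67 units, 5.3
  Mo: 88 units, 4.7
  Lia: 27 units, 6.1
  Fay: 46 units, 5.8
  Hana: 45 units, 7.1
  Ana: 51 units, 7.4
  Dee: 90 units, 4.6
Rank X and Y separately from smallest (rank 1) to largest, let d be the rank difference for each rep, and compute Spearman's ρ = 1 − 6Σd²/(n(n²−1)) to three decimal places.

-0.750

Ranks of variable 1: 5, 6, 1, 3, 2, 4, 7
Ranks of variable 2: 3, 2, 5, 4, 6, 7, 1
d = r₁ − r₂: 2, 4, -4, -1, -4, -3, 6
d²: 4, 16, 16, 1, 16, 9, 36; Σd² = 98
ρ = 1 − 6·98/(7·48) = 1 − 588/336 = -0.750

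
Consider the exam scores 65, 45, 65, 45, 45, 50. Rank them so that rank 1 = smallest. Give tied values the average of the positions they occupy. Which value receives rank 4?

Sorted (ascending): 45, 45, 45, 50, 65, 65
The 3 values of 45 occupy positions 1–3 → average rank 2.
The 2 values of 65 occupy positions 5–6 → average rank (5+6)/2 = 5.5.
Rank 4 → value 50.

50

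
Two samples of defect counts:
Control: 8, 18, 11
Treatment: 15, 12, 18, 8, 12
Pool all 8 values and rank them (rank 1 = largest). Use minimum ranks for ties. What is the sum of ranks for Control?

14

Sorted (descending): 18, 18, 15, 12, 12, 11, 8, 8
The 2 values of 18 occupy positions 1–2 → each gets rank 1.
The 2 values of 12 occupy positions 4–5 → each gets rank 4.
The 2 values of 8 occupy positions 7–8 → each gets rank 7.
Control values → pooled ranks: 8→7, 18→1, 11→6
Rank sum = 7 + 1 + 6 = 14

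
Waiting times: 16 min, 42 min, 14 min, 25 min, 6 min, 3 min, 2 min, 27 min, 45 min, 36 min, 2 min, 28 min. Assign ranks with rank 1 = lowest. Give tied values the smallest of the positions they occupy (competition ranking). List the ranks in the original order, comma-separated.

6, 11, 5, 7, 4, 3, 1, 8, 12, 10, 1, 9

Sorted (ascending): 2, 2, 3, 6, 14, 16, 25, 27, 28, 36, 42, 45
The 2 values of 2 occupy positions 1–2 → each gets rank 1.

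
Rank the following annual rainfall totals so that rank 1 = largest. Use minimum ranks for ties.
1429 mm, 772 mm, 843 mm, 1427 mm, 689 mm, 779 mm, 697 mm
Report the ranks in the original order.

Sorted (descending): 1429, 1427, 843, 779, 772, 697, 689
No ties — each value takes its position as its rank.

1, 5, 3, 2, 7, 4, 6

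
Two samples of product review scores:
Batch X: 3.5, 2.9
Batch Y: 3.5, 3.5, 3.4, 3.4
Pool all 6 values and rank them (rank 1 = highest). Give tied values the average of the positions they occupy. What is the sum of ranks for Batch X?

8

Sorted (descending): 3.5, 3.5, 3.5, 3.4, 3.4, 2.9
The 3 values of 3.5 occupy positions 1–3 → average rank 2.
The 2 values of 3.4 occupy positions 4–5 → average rank (4+5)/2 = 4.5.
Batch X values → pooled ranks: 3.5→2, 2.9→6
Rank sum = 2 + 6 = 8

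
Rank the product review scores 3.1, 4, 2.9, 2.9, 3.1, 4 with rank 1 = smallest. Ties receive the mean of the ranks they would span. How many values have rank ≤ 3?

Sorted (ascending): 2.9, 2.9, 3.1, 3.1, 4, 4
The 2 values of 2.9 occupy positions 1–2 → average rank (1+2)/2 = 1.5.
The 2 values of 3.1 occupy positions 3–4 → average rank (3+4)/2 = 3.5.
The 2 values of 4 occupy positions 5–6 → average rank (5+6)/2 = 5.5.
Ranks ≤ 3: {1.5, 1.5} → 2 values.

2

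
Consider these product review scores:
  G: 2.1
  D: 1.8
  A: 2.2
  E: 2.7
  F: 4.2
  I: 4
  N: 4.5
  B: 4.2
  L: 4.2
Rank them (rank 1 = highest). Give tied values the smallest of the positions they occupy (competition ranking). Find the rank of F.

Sorted (descending): 4.5, 4.2, 4.2, 4.2, 4, 2.7, 2.2, 2.1, 1.8
The 3 values of 4.2 occupy positions 2–4 → each gets rank 2.
F has value 4.2 → rank 2.

2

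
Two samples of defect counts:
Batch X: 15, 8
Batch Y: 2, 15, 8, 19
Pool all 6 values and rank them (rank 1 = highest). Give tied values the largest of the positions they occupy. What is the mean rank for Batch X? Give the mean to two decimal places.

Sorted (descending): 19, 15, 15, 8, 8, 2
The 2 values of 15 occupy positions 2–3 → each gets rank 3.
The 2 values of 8 occupy positions 4–5 → each gets rank 5.
Batch X values → pooled ranks: 15→3, 8→5
Mean rank = (3 + 5) / 2 = 4.00

4.00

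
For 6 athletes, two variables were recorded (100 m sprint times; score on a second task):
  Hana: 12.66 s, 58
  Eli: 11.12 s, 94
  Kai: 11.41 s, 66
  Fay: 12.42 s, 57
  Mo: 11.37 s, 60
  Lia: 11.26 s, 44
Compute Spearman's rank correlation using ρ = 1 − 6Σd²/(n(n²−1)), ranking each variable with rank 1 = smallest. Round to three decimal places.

-0.314

Ranks of variable 1: 6, 1, 4, 5, 3, 2
Ranks of variable 2: 3, 6, 5, 2, 4, 1
d = r₁ − r₂: 3, -5, -1, 3, -1, 1
d²: 9, 25, 1, 9, 1, 1; Σd² = 46
ρ = 1 − 6·46/(6·35) = 1 − 276/210 = -0.314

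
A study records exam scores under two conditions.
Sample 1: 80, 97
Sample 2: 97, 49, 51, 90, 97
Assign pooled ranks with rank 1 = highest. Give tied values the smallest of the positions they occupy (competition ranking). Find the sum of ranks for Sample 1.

6

Sorted (descending): 97, 97, 97, 90, 80, 51, 49
The 3 values of 97 occupy positions 1–3 → each gets rank 1.
Sample 1 values → pooled ranks: 80→5, 97→1
Rank sum = 5 + 1 = 6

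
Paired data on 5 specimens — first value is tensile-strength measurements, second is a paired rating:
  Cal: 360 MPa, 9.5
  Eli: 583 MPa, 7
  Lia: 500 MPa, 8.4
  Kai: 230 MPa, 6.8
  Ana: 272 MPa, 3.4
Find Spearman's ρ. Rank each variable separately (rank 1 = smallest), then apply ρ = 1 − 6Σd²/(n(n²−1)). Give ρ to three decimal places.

Ranks of variable 1: 3, 5, 4, 1, 2
Ranks of variable 2: 5, 3, 4, 2, 1
d = r₁ − r₂: -2, 2, 0, -1, 1
d²: 4, 4, 0, 1, 1; Σd² = 10
ρ = 1 − 6·10/(5·24) = 1 − 60/120 = 0.500

0.500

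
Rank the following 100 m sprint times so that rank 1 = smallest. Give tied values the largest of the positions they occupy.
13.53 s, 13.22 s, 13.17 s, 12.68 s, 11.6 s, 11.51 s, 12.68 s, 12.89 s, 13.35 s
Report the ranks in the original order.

Sorted (ascending): 11.51, 11.6, 12.68, 12.68, 12.89, 13.17, 13.22, 13.35, 13.53
The 2 values of 12.68 occupy positions 3–4 → each gets rank 4.

9, 7, 6, 4, 2, 1, 4, 5, 8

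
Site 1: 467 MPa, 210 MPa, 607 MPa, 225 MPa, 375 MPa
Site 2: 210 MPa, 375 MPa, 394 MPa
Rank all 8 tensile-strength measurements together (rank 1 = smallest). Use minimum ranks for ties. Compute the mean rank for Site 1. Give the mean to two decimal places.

4.60

Sorted (ascending): 210, 210, 225, 375, 375, 394, 467, 607
The 2 values of 210 occupy positions 1–2 → each gets rank 1.
The 2 values of 375 occupy positions 4–5 → each gets rank 4.
Site 1 values → pooled ranks: 467→7, 210→1, 607→8, 225→3, 375→4
Mean rank = (7 + 1 + 8 + 3 + 4) / 5 = 4.60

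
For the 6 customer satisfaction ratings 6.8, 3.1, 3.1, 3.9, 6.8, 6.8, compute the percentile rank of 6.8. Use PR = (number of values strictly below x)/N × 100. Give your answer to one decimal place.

50.0

N = 6.
Strictly below 6.8: 3. Equal to 6.8: 3.
PR = 3/6 × 100 = 50.0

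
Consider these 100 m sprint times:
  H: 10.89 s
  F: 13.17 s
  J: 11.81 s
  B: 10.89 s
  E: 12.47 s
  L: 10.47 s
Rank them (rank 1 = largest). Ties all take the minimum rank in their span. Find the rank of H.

Sorted (descending): 13.17, 12.47, 11.81, 10.89, 10.89, 10.47
The 2 values of 10.89 occupy positions 4–5 → each gets rank 4.
H has value 10.89 s → rank 4.

4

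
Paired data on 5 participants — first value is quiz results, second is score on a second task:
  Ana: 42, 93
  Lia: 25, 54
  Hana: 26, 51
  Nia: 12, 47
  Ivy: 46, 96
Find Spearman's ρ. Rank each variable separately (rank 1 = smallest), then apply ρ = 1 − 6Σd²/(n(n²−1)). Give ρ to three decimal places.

0.900

Ranks of variable 1: 4, 2, 3, 1, 5
Ranks of variable 2: 4, 3, 2, 1, 5
d = r₁ − r₂: 0, -1, 1, 0, 0
d²: 0, 1, 1, 0, 0; Σd² = 2
ρ = 1 − 6·2/(5·24) = 1 − 12/120 = 0.900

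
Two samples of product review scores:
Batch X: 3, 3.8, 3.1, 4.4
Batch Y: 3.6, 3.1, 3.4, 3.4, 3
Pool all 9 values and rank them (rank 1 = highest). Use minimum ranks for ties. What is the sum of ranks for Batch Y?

25

Sorted (descending): 4.4, 3.8, 3.6, 3.4, 3.4, 3.1, 3.1, 3, 3
The 2 values of 3.4 occupy positions 4–5 → each gets rank 4.
The 2 values of 3.1 occupy positions 6–7 → each gets rank 6.
The 2 values of 3 occupy positions 8–9 → each gets rank 8.
Batch Y values → pooled ranks: 3.6→3, 3.1→6, 3.4→4, 3.4→4, 3→8
Rank sum = 3 + 6 + 4 + 4 + 8 = 25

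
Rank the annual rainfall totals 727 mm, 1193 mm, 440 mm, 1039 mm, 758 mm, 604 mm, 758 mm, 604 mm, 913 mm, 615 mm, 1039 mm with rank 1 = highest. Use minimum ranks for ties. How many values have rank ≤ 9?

10

Sorted (descending): 1193, 1039, 1039, 913, 758, 758, 727, 615, 604, 604, 440
The 2 values of 1039 occupy positions 2–3 → each gets rank 2.
The 2 values of 758 occupy positions 5–6 → each gets rank 5.
The 2 values of 604 occupy positions 9–10 → each gets rank 9.
Ranks ≤ 9: {1, 2, 2, 4, 5, 5, 7, 8, 9, 9} → 10 values.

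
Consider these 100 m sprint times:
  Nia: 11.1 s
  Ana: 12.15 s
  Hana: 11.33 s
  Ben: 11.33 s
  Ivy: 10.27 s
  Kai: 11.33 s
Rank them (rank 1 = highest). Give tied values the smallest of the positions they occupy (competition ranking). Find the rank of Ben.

Sorted (descending): 12.15, 11.33, 11.33, 11.33, 11.1, 10.27
The 3 values of 11.33 occupy positions 2–4 → each gets rank 2.
Ben has value 11.33 s → rank 2.

2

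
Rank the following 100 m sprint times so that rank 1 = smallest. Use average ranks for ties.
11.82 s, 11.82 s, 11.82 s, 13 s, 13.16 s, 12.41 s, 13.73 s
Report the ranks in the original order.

2, 2, 2, 5, 6, 4, 7

Sorted (ascending): 11.82, 11.82, 11.82, 12.41, 13, 13.16, 13.73
The 3 values of 11.82 occupy positions 1–3 → average rank 2.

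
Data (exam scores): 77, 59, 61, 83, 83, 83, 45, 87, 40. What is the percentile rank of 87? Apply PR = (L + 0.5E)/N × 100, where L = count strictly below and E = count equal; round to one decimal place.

N = 9.
Strictly below 87: 8. Equal to 87: 1.
PR = (8 + 0.5·1)/9 × 100 = 94.4

94.4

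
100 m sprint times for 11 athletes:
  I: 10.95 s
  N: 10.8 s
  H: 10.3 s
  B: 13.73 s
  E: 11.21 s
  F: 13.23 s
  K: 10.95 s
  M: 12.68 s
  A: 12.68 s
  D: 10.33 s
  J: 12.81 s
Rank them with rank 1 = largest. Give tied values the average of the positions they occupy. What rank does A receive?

4.5

Sorted (descending): 13.73, 13.23, 12.81, 12.68, 12.68, 11.21, 10.95, 10.95, 10.8, 10.33, 10.3
The 2 values of 12.68 occupy positions 4–5 → average rank (4+5)/2 = 4.5.
The 2 values of 10.95 occupy positions 7–8 → average rank (7+8)/2 = 7.5.
A has value 12.68 s → rank 4.5.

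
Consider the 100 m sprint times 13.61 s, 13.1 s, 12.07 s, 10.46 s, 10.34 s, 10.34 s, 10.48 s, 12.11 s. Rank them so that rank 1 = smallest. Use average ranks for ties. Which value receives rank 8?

Sorted (ascending): 10.34, 10.34, 10.46, 10.48, 12.07, 12.11, 13.1, 13.61
The 2 values of 10.34 occupy positions 1–2 → average rank (1+2)/2 = 1.5.
Rank 8 → value 13.61.

13.61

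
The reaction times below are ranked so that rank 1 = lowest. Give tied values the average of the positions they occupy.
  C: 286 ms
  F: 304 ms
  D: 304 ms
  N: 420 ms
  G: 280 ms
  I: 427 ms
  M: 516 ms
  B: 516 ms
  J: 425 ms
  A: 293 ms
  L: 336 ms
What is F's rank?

4.5

Sorted (ascending): 280, 286, 293, 304, 304, 336, 420, 425, 427, 516, 516
The 2 values of 304 occupy positions 4–5 → average rank (4+5)/2 = 4.5.
The 2 values of 516 occupy positions 10–11 → average rank (10+11)/2 = 10.5.
F has value 304 ms → rank 4.5.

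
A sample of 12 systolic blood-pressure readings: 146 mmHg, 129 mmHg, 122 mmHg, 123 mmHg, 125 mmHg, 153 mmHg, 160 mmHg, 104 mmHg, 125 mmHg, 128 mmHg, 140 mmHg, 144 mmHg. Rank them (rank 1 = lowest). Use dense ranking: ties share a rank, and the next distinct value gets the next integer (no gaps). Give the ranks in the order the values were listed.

Sorted (ascending): 104, 122, 123, 125, 125, 128, 129, 140, 144, 146, 153, 160
The 2 values of 125 share dense rank 4.
Remaining distinct values take the next consecutive integers.

9, 6, 2, 3, 4, 10, 11, 1, 4, 5, 7, 8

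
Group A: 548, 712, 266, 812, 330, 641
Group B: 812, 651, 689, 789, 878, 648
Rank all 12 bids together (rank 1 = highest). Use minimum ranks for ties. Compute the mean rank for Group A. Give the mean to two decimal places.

8.17

Sorted (descending): 878, 812, 812, 789, 712, 689, 651, 648, 641, 548, 330, 266
The 2 values of 812 occupy positions 2–3 → each gets rank 2.
Group A values → pooled ranks: 548→10, 712→5, 266→12, 812→2, 330→11, 641→9
Mean rank = (10 + 5 + 12 + 2 + 11 + 9) / 6 = 8.17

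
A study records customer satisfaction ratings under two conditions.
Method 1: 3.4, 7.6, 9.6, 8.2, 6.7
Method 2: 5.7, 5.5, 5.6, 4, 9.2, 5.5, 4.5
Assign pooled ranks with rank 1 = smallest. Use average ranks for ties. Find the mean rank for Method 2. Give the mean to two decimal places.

5.43

Sorted (ascending): 3.4, 4, 4.5, 5.5, 5.5, 5.6, 5.7, 6.7, 7.6, 8.2, 9.2, 9.6
The 2 values of 5.5 occupy positions 4–5 → average rank (4+5)/2 = 4.5.
Method 2 values → pooled ranks: 5.7→7, 5.5→4.5, 5.6→6, 4→2, 9.2→11, 5.5→4.5, 4.5→3
Mean rank = (7 + 4.5 + 6 + 2 + 11 + 4.5 + 3) / 7 = 5.43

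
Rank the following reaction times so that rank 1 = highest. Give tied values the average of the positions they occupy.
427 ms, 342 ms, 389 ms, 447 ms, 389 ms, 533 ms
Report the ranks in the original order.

Sorted (descending): 533, 447, 427, 389, 389, 342
The 2 values of 389 occupy positions 4–5 → average rank (4+5)/2 = 4.5.

3, 6, 4.5, 2, 4.5, 1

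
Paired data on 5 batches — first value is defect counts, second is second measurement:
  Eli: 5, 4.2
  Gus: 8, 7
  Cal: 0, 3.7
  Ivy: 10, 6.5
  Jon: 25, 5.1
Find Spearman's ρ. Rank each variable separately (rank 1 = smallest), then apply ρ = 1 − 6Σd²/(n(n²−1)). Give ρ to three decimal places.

Ranks of variable 1: 2, 3, 1, 4, 5
Ranks of variable 2: 2, 5, 1, 4, 3
d = r₁ − r₂: 0, -2, 0, 0, 2
d²: 0, 4, 0, 0, 4; Σd² = 8
ρ = 1 − 6·8/(5·24) = 1 − 48/120 = 0.600

0.600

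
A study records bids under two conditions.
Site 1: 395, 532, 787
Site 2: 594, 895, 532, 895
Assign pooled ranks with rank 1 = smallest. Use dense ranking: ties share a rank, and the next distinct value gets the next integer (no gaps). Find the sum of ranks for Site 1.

Sorted (ascending): 395, 532, 532, 594, 787, 895, 895
The 2 values of 532 share dense rank 2.
The 2 values of 895 share dense rank 5.
Remaining distinct values take the next consecutive integers.
Site 1 values → pooled ranks: 395→1, 532→2, 787→4
Rank sum = 1 + 2 + 4 = 7

7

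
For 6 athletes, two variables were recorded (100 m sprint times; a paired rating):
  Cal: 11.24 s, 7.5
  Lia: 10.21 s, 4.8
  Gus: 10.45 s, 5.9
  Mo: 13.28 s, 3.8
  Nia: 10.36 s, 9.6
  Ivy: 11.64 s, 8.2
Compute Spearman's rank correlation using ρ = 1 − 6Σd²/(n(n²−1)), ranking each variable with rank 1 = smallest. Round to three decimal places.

Ranks of variable 1: 4, 1, 3, 6, 2, 5
Ranks of variable 2: 4, 2, 3, 1, 6, 5
d = r₁ − r₂: 0, -1, 0, 5, -4, 0
d²: 0, 1, 0, 25, 16, 0; Σd² = 42
ρ = 1 − 6·42/(6·35) = 1 − 252/210 = -0.200

-0.200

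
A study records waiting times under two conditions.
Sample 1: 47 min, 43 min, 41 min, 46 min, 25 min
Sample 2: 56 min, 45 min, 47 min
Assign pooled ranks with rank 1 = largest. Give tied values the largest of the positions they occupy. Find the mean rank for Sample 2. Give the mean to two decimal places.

3.00

Sorted (descending): 56, 47, 47, 46, 45, 43, 41, 25
The 2 values of 47 occupy positions 2–3 → each gets rank 3.
Sample 2 values → pooled ranks: 56→1, 45→5, 47→3
Mean rank = (1 + 5 + 3) / 3 = 3.00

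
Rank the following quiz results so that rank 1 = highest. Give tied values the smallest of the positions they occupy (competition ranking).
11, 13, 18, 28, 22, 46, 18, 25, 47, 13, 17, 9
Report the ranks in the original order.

Sorted (descending): 47, 46, 28, 25, 22, 18, 18, 17, 13, 13, 11, 9
The 2 values of 18 occupy positions 6–7 → each gets rank 6.
The 2 values of 13 occupy positions 9–10 → each gets rank 9.

11, 9, 6, 3, 5, 2, 6, 4, 1, 9, 8, 12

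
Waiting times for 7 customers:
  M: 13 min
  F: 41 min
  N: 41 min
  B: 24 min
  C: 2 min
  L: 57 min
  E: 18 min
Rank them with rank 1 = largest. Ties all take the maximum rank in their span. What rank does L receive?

Sorted (descending): 57, 41, 41, 24, 18, 13, 2
The 2 values of 41 occupy positions 2–3 → each gets rank 3.
L has value 57 min → rank 1.

1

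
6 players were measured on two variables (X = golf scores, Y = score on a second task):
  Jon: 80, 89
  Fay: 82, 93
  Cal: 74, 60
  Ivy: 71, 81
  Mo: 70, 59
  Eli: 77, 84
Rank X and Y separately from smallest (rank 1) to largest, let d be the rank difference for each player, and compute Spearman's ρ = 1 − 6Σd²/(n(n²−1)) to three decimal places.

0.943

Ranks of variable 1: 5, 6, 3, 2, 1, 4
Ranks of variable 2: 5, 6, 2, 3, 1, 4
d = r₁ − r₂: 0, 0, 1, -1, 0, 0
d²: 0, 0, 1, 1, 0, 0; Σd² = 2
ρ = 1 − 6·2/(6·35) = 1 − 12/210 = 0.943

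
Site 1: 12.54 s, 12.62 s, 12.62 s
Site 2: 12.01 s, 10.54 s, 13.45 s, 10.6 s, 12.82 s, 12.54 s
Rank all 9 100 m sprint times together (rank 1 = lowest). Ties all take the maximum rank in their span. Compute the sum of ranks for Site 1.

Sorted (ascending): 10.54, 10.6, 12.01, 12.54, 12.54, 12.62, 12.62, 12.82, 13.45
The 2 values of 12.54 occupy positions 4–5 → each gets rank 5.
The 2 values of 12.62 occupy positions 6–7 → each gets rank 7.
Site 1 values → pooled ranks: 12.54→5, 12.62→7, 12.62→7
Rank sum = 5 + 7 + 7 = 19

19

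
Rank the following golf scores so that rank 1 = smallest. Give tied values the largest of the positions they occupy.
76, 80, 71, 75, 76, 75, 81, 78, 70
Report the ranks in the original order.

Sorted (ascending): 70, 71, 75, 75, 76, 76, 78, 80, 81
The 2 values of 75 occupy positions 3–4 → each gets rank 4.
The 2 values of 76 occupy positions 5–6 → each gets rank 6.

6, 8, 2, 4, 6, 4, 9, 7, 1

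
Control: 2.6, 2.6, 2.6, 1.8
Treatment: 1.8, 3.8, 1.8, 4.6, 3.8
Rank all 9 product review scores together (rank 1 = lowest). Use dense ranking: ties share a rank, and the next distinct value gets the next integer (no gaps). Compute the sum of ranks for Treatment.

Sorted (ascending): 1.8, 1.8, 1.8, 2.6, 2.6, 2.6, 3.8, 3.8, 4.6
The 3 values of 1.8 share dense rank 1.
The 3 values of 2.6 share dense rank 2.
The 2 values of 3.8 share dense rank 3.
Remaining distinct values take the next consecutive integers.
Treatment values → pooled ranks: 1.8→1, 3.8→3, 1.8→1, 4.6→4, 3.8→3
Rank sum = 1 + 3 + 1 + 4 + 3 = 12

12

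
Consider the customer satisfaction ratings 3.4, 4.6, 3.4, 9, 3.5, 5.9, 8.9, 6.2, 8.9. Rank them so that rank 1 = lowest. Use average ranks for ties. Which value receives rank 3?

3.5

Sorted (ascending): 3.4, 3.4, 3.5, 4.6, 5.9, 6.2, 8.9, 8.9, 9
The 2 values of 3.4 occupy positions 1–2 → average rank (1+2)/2 = 1.5.
The 2 values of 8.9 occupy positions 7–8 → average rank (7+8)/2 = 7.5.
Rank 3 → value 3.5.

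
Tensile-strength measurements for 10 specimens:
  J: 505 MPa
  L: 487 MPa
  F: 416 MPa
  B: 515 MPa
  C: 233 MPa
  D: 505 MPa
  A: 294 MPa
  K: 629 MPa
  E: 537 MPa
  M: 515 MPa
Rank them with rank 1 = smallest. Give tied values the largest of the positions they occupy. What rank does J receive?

6

Sorted (ascending): 233, 294, 416, 487, 505, 505, 515, 515, 537, 629
The 2 values of 505 occupy positions 5–6 → each gets rank 6.
The 2 values of 515 occupy positions 7–8 → each gets rank 8.
J has value 505 MPa → rank 6.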